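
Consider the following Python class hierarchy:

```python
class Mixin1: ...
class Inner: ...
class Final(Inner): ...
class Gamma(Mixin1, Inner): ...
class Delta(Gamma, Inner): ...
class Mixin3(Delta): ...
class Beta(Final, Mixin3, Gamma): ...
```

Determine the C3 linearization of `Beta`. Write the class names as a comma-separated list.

L[Beta] = Beta + merge(L[Final], L[Mixin3], L[Gamma], [Final Mixin3 Gamma])
  take Final:  [Final Inner object] + [Mixin3 Delta Gamma Mixin1 Inner object] + [Gamma Mixin1 Inner object] + [Final Mixin3 Gamma]
  take Mixin3:  [Inner object] + [Mixin3 Delta Gamma Mixin1 Inner object] + [Gamma Mixin1 Inner object] + [Mixin3 Gamma]
  take Delta:  [Inner object] + [Delta Gamma Mixin1 Inner object] + [Gamma Mixin1 Inner object] + [Gamma]
  take Gamma:  [Inner object] + [Gamma Mixin1 Inner object] + [Gamma Mixin1 Inner object] + [Gamma]
  take Mixin1:  [Inner object] + [Mixin1 Inner object] + [Mixin1 Inner object]
  take Inner:  [Inner object] + [Inner object] + [Inner object]
  take object:  [object] + [object] + [object]

Beta, Final, Mixin3, Delta, Gamma, Mixin1, Inner, object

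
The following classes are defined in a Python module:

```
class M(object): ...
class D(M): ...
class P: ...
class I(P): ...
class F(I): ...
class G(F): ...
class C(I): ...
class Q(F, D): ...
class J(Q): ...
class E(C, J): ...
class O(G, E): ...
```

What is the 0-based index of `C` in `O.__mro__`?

3

L[O] = O + merge(L[G], L[E], [G E])
  take G:  [G F I P object] + [E C J Q F I P D M object] + [G E]
  take E:  [F I P object] + [E C J Q F I P D M object] + [E]
  take C:  [F I P object] + [C J Q F I P D M object]
  take J:  [F I P object] + [J Q F I P D M object]
  take Q:  [F I P object] + [Q F I P D M object]
  take F:  [F I P object] + [F I P D M object]
  take I:  [I P object] + [I P D M object]
  take P:  [P object] + [P D M object]
  take D:  [object] + [D M object]
  take M:  [object] + [M object]
  take object:  [object] + [object]
MRO: O G E C J Q F I P D M object
C sits at index 3.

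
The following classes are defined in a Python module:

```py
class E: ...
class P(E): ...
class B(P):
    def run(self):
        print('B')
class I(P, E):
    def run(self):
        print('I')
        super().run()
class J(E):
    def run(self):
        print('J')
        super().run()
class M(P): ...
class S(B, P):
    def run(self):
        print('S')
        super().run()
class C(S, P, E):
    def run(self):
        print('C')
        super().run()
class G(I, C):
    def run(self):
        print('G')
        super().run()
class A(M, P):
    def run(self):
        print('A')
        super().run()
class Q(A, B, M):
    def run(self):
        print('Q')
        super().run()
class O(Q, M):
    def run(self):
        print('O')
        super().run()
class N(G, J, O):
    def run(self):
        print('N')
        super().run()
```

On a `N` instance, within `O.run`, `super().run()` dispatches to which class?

Q

L[N] = N + merge(L[G], L[J], L[O], [G J O])
  take G:  [G I C S B P E object] + [J E object] + [O Q A B M P E object] + [G J O]
  take I:  [I C S B P E object] + [J E object] + [O Q A B M P E object] + [J O]
  take C:  [C S B P E object] + [J E object] + [O Q A B M P E object] + [J O]
  take S:  [S B P E object] + [J E object] + [O Q A B M P E object] + [J O]
  take J:  [B P E object] + [J E object] + [O Q A B M P E object] + [J O]
  take O:  [B P E object] + [E object] + [O Q A B M P E object] + [O]
  take Q:  [B P E object] + [E object] + [Q A B M P E object]
  take A:  [B P E object] + [E object] + [A B M P E object]
  take B:  [B P E object] + [E object] + [B M P E object]
  take M:  [P E object] + [E object] + [M P E object]
  take P:  [P E object] + [E object] + [P E object]
  take E:  [E object] + [E object] + [E object]
  take object:  [object] + [object] + [object]
MRO: N G I C S J O Q A B M P E object
super() in O.run on a N instance goes to the class after O in N's MRO: Q.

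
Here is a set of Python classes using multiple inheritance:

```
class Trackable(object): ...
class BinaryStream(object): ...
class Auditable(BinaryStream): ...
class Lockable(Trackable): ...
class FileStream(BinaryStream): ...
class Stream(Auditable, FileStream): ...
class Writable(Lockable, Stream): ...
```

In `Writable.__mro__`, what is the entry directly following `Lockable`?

L[Writable] = Writable + merge(L[Lockable], L[Stream], [Lockable Stream])
  take Lockable:  [Lockable Trackable object] + [Stream Auditable FileStream BinaryStream object] + [Lockable Stream]
  take Trackable:  [Trackable object] + [Stream Auditable FileStream BinaryStream object] + [Stream]
  take Stream:  [object] + [Stream Auditable FileStream BinaryStream object] + [Stream]
  take Auditable:  [object] + [Auditable FileStream BinaryStream object]
  take FileStream:  [object] + [FileStream BinaryStream object]
  take BinaryStream:  [object] + [BinaryStream object]
  take object:  [object] + [object]
MRO: Writable Lockable Trackable Stream Auditable FileStream BinaryStream object
Lockable is at position 1; next is Trackable.

Trackable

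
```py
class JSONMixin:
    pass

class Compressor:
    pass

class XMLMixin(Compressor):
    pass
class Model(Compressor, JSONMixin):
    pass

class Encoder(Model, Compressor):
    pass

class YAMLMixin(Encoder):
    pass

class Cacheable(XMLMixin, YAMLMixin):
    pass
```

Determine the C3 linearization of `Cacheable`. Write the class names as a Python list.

[Cacheable, XMLMixin, YAMLMixin, Encoder, Model, Compressor, JSONMixin, object]

L[Cacheable] = Cacheable + merge(L[XMLMixin], L[YAMLMixin], [XMLMixin YAMLMixin])
  take XMLMixin:  [XMLMixin Compressor object] + [YAMLMixin Encoder Model Compressor JSONMixin object] + [XMLMixin YAMLMixin]
  take YAMLMixin:  [Compressor object] + [YAMLMixin Encoder Model Compressor JSONMixin object] + [YAMLMixin]
  take Encoder:  [Compressor object] + [Encoder Model Compressor JSONMixin object]
  take Model:  [Compressor object] + [Model Compressor JSONMixin object]
  take Compressor:  [Compressor object] + [Compressor JSONMixin object]
  take JSONMixin:  [object] + [JSONMixin object]
  take object:  [object] + [object]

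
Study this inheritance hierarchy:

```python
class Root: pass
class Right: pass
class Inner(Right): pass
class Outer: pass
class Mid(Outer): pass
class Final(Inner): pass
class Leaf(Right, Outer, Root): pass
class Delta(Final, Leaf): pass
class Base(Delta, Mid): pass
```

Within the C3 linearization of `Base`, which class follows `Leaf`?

Right

L[Base] = Base + merge(L[Delta], L[Mid], [Delta Mid])
  take Delta:  [Delta Final Inner Leaf Right Outer Root object] + [Mid Outer object] + [Delta Mid]
  take Final:  [Final Inner Leaf Right Outer Root object] + [Mid Outer object] + [Mid]
  take Inner:  [Inner Leaf Right Outer Root object] + [Mid Outer object] + [Mid]
  take Leaf:  [Leaf Right Outer Root object] + [Mid Outer object] + [Mid]
  take Right:  [Right Outer Root object] + [Mid Outer object] + [Mid]
  take Mid:  [Outer Root object] + [Mid Outer object] + [Mid]
  take Outer:  [Outer Root object] + [Outer object]
  take Root:  [Root object] + [object]
  take object:  [object] + [object]
MRO: Base Delta Final Inner Leaf Right Mid Outer Root object
Leaf is at position 4; next is Right.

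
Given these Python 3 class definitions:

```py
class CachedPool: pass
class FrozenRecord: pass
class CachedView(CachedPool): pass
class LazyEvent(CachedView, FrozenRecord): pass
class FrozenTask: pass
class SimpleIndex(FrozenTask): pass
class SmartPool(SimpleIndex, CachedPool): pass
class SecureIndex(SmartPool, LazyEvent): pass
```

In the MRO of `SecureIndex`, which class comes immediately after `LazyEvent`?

L[SecureIndex] = SecureIndex + merge(L[SmartPool], L[LazyEvent], [SmartPool LazyEvent])
  take SmartPool:  [SmartPool SimpleIndex FrozenTask CachedPool object] + [LazyEvent CachedView CachedPool FrozenRecord object] + [SmartPool LazyEvent]
  take SimpleIndex:  [SimpleIndex FrozenTask CachedPool object] + [LazyEvent CachedView CachedPool FrozenRecord object] + [LazyEvent]
  take FrozenTask:  [FrozenTask CachedPool object] + [LazyEvent CachedView CachedPool FrozenRecord object] + [LazyEvent]
  take LazyEvent:  [CachedPool object] + [LazyEvent CachedView CachedPool FrozenRecord object] + [LazyEvent]
  take CachedView:  [CachedPool object] + [CachedView CachedPool FrozenRecord object]
  take CachedPool:  [CachedPool object] + [CachedPool FrozenRecord object]
  take FrozenRecord:  [object] + [FrozenRecord object]
  take object:  [object] + [object]
MRO: SecureIndex SmartPool SimpleIndex FrozenTask LazyEvent CachedView CachedPool FrozenRecord object
LazyEvent is at position 4; next is CachedView.

CachedView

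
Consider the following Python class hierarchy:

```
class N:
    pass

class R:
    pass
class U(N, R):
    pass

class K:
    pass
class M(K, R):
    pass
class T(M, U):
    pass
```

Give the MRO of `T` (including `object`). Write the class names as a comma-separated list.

L[T] = T + merge(L[M], L[U], [M U])
  take M:  [M K R object] + [U N R object] + [M U]
  take K:  [K R object] + [U N R object] + [U]
  take U:  [R object] + [U N R object] + [U]
  take N:  [R object] + [N R object]
  take R:  [R object] + [R object]
  take object:  [object] + [object]

T, M, K, U, N, R, object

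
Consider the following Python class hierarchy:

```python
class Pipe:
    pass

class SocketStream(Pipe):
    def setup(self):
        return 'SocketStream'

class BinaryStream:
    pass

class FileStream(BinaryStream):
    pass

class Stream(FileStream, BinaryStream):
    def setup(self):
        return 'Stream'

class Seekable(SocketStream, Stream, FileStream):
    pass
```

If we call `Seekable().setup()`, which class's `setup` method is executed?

SocketStream

L[Seekable] = Seekable + merge(L[SocketStream], L[Stream], L[FileStream], [SocketStream Stream FileStream])
  take SocketStream:  [SocketStream Pipe object] + [Stream FileStream BinaryStream object] + [FileStream BinaryStream object] + [SocketStream Stream FileStream]
  take Pipe:  [Pipe object] + [Stream FileStream BinaryStream object] + [FileStream BinaryStream object] + [Stream FileStream]
  take Stream:  [object] + [Stream FileStream BinaryStream object] + [FileStream BinaryStream object] + [Stream FileStream]
  take FileStream:  [object] + [FileStream BinaryStream object] + [FileStream BinaryStream object] + [FileStream]
  take BinaryStream:  [object] + [BinaryStream object] + [BinaryStream object]
  take object:  [object] + [object] + [object]
MRO: Seekable SocketStream Pipe Stream FileStream BinaryStream object
setup is defined in: SocketStream, Stream. First along the MRO is SocketStream.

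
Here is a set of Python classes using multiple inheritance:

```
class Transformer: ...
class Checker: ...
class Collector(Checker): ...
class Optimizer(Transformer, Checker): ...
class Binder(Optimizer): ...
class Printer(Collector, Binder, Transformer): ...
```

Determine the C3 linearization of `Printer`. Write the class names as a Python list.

[Printer, Collector, Binder, Optimizer, Transformer, Checker, object]

L[Printer] = Printer + merge(L[Collector], L[Binder], L[Transformer], [Collector Binder Transformer])
  take Collector:  [Collector Checker object] + [Binder Optimizer Transformer Checker object] + [Transformer object] + [Collector Binder Transformer]
  take Binder:  [Checker object] + [Binder Optimizer Transformer Checker object] + [Transformer object] + [Binder Transformer]
  take Optimizer:  [Checker object] + [Optimizer Transformer Checker object] + [Transformer object] + [Transformer]
  take Transformer:  [Checker object] + [Transformer Checker object] + [Transformer object] + [Transformer]
  take Checker:  [Checker object] + [Checker object] + [object]
  take object:  [object] + [object] + [object]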